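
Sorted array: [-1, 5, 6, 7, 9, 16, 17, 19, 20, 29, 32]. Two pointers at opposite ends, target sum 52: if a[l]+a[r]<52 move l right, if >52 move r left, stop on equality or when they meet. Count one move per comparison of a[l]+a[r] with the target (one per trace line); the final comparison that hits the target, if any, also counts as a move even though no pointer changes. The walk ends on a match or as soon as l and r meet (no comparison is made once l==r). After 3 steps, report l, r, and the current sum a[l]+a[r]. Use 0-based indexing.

l=3, r=10, sum=39

[0,10] -1+32=31 <52 → l++
[1,10] 5+32=37 <52 → l++
[2,10] 6+32=38 <52 → l++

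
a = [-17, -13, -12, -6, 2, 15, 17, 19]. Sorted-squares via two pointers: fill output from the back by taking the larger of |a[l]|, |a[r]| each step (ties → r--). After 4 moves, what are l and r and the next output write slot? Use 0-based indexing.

l=1, r=4, next write slot=3

l=0 r=7: |-17|<=|19| out[7]=361, r--
l=0 r=6: |-17|<=|17| out[6]=289, r--
l=0 r=5: |-17|>|15| out[5]=289, l++
l=1 r=5: |-13|<=|15| out[4]=225, r--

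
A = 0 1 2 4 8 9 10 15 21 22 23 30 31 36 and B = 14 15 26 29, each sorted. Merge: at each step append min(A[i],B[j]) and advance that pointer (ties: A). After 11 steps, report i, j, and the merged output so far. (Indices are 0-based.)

i=0 j=0: A[i]=0<=B[j]=14 take 0, i++
i=1 j=0: A[i]=1<=B[j]=14 take 1, i++
i=2 j=0: A[i]=2<=B[j]=14 take 2, i++
i=3 j=0: A[i]=4<=B[j]=14 take 4, i++
i=4 j=0: A[i]=8<=B[j]=14 take 8, i++
i=5 j=0: A[i]=9<=B[j]=14 take 9, i++
i=6 j=0: A[i]=10<=B[j]=14 take 10, i++
i=7 j=0: A[i]=15>B[j]=14 take 14, j++
i=7 j=1: A[i]=15<=B[j]=15 take 15, i++
i=8 j=1: A[i]=21>B[j]=15 take 15, j++
i=8 j=2: A[i]=21<=B[j]=26 take 21, i++

i=9, j=2, merged so far=[0, 1, 2, 4, 8, 9, 10, 14, 15, 15, 21]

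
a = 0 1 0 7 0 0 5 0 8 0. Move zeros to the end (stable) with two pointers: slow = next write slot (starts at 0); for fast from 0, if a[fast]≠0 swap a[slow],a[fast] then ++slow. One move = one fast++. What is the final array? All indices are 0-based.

[1, 7, 5, 8, 0, 0, 0, 0, 0, 0]

(s=0,f=0) a[fast]=0 → fast++
(s=0,f=1) a[fast]=1≠0 swap→a[0]=1 → slow++,fast++
(s=1,f=2) a[fast]=0 → fast++
(s=1,f=3) a[fast]=7≠0 swap→a[1]=7 → slow++,fast++
(s=2,f=4) a[fast]=0 → fast++
(s=2,f=5) a[fast]=0 → fast++
(s=2,f=6) a[fast]=5≠0 swap→a[2]=5 → slow++,fast++
(s=3,f=7) a[fast]=0 → fast++
(s=3,f=8) a[fast]=8≠0 swap→a[3]=8 → slow++,fast++
(s=4,f=9) a[fast]=0 → fast++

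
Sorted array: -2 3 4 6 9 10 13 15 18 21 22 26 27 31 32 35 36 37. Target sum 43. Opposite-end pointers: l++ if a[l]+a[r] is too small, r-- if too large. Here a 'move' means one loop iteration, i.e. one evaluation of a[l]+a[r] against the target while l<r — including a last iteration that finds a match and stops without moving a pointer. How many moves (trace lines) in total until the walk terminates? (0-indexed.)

l=0 r=17: -2+37=35 <43, l++
l=1 r=17: 3+37=40 <43, l++
l=2 r=17: 4+37=41 <43, l++
l=3 r=17: 6+37=43, found

4 moves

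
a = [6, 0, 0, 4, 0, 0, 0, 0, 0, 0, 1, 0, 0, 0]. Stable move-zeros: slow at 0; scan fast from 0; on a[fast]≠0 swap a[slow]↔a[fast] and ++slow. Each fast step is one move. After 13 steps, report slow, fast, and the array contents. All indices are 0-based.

slow=0 fast=0: a[fast]=6≠0 swap→a[0]=6, slow++,fast++
slow=1 fast=1: a[fast]=0, fast++
slow=1 fast=2: a[fast]=0, fast++
slow=1 fast=3: a[fast]=4≠0 swap→a[1]=4, slow++,fast++
slow=2 fast=4: a[fast]=0, fast++
slow=2 fast=5: a[fast]=0, fast++
slow=2 fast=6: a[fast]=0, fast++
slow=2 fast=7: a[fast]=0, fast++
slow=2 fast=8: a[fast]=0, fast++
slow=2 fast=9: a[fast]=0, fast++
slow=2 fast=10: a[fast]=1≠0 swap→a[2]=1, slow++,fast++
slow=3 fast=11: a[fast]=0, fast++
slow=3 fast=12: a[fast]=0, fast++

slow=3, fast=13, a=[6, 4, 1, 0, 0, 0, 0, 0, 0, 0, 0, 0, 0, 0]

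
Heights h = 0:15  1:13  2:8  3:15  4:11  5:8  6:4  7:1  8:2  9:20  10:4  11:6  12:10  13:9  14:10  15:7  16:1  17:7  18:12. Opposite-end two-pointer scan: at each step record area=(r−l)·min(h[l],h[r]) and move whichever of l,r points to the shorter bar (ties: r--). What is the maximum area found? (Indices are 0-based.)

max area = 216

[0,18] min(15,12)*18=216 best=216 * → r--
[0,17] min(15,7)*17=119 best=216 → r--
[0,16] min(15,1)*16=16 best=216 → r--
[0,15] min(15,7)*15=105 best=216 → r--
[0,14] min(15,10)*14=140 best=216 → r--
[0,13] min(15,9)*13=117 best=216 → r--
[0,12] min(15,10)*12=120 best=216 → r--
[0,11] min(15,6)*11=66 best=216 → r--
[0,10] min(15,4)*10=40 best=216 → r--
[0,9] min(15,20)*9=135 best=216 → l++
[1,9] min(13,20)*8=104 best=216 → l++
[2,9] min(8,20)*7=56 best=216 → l++
[3,9] min(15,20)*6=90 best=216 → l++
[4,9] min(11,20)*5=55 best=216 → l++
[5,9] min(8,20)*4=32 best=216 → l++
[6,9] min(4,20)*3=12 best=216 → l++
[7,9] min(1,20)*2=2 best=216 → l++
[8,9] min(2,20)*1=2 best=216 → l++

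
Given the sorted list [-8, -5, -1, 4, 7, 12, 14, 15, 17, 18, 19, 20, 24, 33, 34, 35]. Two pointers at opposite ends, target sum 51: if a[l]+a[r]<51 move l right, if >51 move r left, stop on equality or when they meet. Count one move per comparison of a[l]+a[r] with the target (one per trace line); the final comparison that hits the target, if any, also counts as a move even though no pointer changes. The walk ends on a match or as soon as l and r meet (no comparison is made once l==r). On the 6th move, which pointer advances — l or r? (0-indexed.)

l=0 r=15: -8+35=27 <51, l++
l=1 r=15: -5+35=30 <51, l++
l=2 r=15: -1+35=34 <51, l++
l=3 r=15: 4+35=39 <51, l++
l=4 r=15: 7+35=42 <51, l++
l=5 r=15: 12+35=47 <51, l++

l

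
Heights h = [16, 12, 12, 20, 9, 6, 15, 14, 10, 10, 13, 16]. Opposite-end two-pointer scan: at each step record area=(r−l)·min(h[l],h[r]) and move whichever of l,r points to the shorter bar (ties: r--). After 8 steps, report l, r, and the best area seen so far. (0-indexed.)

l=0 r=11: min(16,16)*11=176 best=176 *, r--
l=0 r=10: min(16,13)*10=130 best=176, r--
l=0 r=9: min(16,10)*9=90 best=176, r--
l=0 r=8: min(16,10)*8=80 best=176, r--
l=0 r=7: min(16,14)*7=98 best=176, r--
l=0 r=6: min(16,15)*6=90 best=176, r--
l=0 r=5: min(16,6)*5=30 best=176, r--
l=0 r=4: min(16,9)*4=36 best=176, r--

l=0, r=3, best area=176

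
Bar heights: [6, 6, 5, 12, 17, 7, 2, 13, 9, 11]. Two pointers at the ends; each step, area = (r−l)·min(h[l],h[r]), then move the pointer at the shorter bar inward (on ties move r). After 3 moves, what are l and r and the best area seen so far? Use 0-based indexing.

l=0 r=9: min(6,11)*9=54 best=54 *, l++
l=1 r=9: min(6,11)*8=48 best=54, l++
l=2 r=9: min(5,11)*7=35 best=54, l++

l=3, r=9, best area=54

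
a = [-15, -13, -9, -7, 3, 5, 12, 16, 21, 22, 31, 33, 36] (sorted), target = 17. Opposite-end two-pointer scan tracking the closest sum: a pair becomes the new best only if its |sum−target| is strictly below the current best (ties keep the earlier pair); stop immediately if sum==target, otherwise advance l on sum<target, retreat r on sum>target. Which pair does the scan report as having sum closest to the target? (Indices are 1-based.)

l=1 r=13: -15+36=21 d=4 *, r--
l=1 r=12: -15+33=18 d=1 *, r--
l=1 r=11: -15+31=16 d=1, l++
l=2 r=11: -13+31=18 d=1, r--
l=2 r=10: -13+22=9 d=8, l++
l=3 r=10: -9+22=13 d=4, l++
l=4 r=10: -7+22=15 d=2, l++
l=5 r=10: 3+22=25 d=8, r--
l=5 r=9: 3+21=24 d=7, r--
l=5 r=8: 3+16=19 d=2, r--
l=5 r=7: 3+12=15 d=2, l++
l=6 r=7: 5+12=17 d=0 *, stop

pair (5, 12) with sum 17 (|Δ|=0)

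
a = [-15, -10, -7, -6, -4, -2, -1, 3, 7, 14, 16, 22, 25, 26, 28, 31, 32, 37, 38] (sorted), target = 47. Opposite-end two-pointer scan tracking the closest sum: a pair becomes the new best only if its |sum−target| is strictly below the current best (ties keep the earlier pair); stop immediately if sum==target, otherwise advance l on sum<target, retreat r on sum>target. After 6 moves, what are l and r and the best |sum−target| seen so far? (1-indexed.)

l=1 r=19: -15+38=23 d=24 *, l++
l=2 r=19: -10+38=28 d=19 *, l++
l=3 r=19: -7+38=31 d=16 *, l++
l=4 r=19: -6+38=32 d=15 *, l++
l=5 r=19: -4+38=34 d=13 *, l++
l=6 r=19: -2+38=36 d=11 *, l++

l=7, r=19, best |Δ|=11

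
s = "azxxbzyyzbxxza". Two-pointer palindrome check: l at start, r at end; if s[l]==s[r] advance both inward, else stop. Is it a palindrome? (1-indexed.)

palindrome

l=1 r=14: 'a'=='a', l++,r--
l=2 r=13: 'z'=='z', l++,r--
l=3 r=12: 'x'=='x', l++,r--
l=4 r=11: 'x'=='x', l++,r--
l=5 r=10: 'b'=='b', l++,r--
l=6 r=9: 'z'=='z', l++,r--
l=7 r=8: 'y'=='y', l++,r--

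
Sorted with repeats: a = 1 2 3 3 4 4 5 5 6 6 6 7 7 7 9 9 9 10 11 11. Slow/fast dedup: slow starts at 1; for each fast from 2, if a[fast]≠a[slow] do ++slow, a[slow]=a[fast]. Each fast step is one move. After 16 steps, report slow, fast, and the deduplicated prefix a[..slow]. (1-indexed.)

slow=8, fast=18, prefix=[1, 2, 3, 4, 5, 6, 7, 9]

slow=1 fast=2: a[fast]=2≠a[slow]=1 write a[2]=2, slow++,fast++
slow=2 fast=3: a[fast]=3≠a[slow]=2 write a[3]=3, slow++,fast++
slow=3 fast=4: a[fast]=3=a[slow] dup, fast++
slow=3 fast=5: a[fast]=4≠a[slow]=3 write a[4]=4, slow++,fast++
slow=4 fast=6: a[fast]=4=a[slow] dup, fast++
slow=4 fast=7: a[fast]=5≠a[slow]=4 write a[5]=5, slow++,fast++
slow=5 fast=8: a[fast]=5=a[slow] dup, fast++
slow=5 fast=9: a[fast]=6≠a[slow]=5 write a[6]=6, slow++,fast++
slow=6 fast=10: a[fast]=6=a[slow] dup, fast++
slow=6 fast=11: a[fast]=6=a[slow] dup, fast++
slow=6 fast=12: a[fast]=7≠a[slow]=6 write a[7]=7, slow++,fast++
slow=7 fast=13: a[fast]=7=a[slow] dup, fast++
slow=7 fast=14: a[fast]=7=a[slow] dup, fast++
slow=7 fast=15: a[fast]=9≠a[slow]=7 write a[8]=9, slow++,fast++
slow=8 fast=16: a[fast]=9=a[slow] dup, fast++
slow=8 fast=17: a[fast]=9=a[slow] dup, fast++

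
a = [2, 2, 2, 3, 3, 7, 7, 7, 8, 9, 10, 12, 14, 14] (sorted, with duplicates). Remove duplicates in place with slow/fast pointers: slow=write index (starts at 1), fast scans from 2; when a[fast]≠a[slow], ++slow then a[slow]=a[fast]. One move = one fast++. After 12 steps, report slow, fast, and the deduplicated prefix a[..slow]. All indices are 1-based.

slow=8, fast=14, prefix=[2, 3, 7, 8, 9, 10, 12, 14]

slow=1 fast=2: a[fast]=2=a[slow] dup, fast++
slow=1 fast=3: a[fast]=2=a[slow] dup, fast++
slow=1 fast=4: a[fast]=3≠a[slow]=2 write a[2]=3, slow++,fast++
slow=2 fast=5: a[fast]=3=a[slow] dup, fast++
slow=2 fast=6: a[fast]=7≠a[slow]=3 write a[3]=7, slow++,fast++
slow=3 fast=7: a[fast]=7=a[slow] dup, fast++
slow=3 fast=8: a[fast]=7=a[slow] dup, fast++
slow=3 fast=9: a[fast]=8≠a[slow]=7 write a[4]=8, slow++,fast++
slow=4 fast=10: a[fast]=9≠a[slow]=8 write a[5]=9, slow++,fast++
slow=5 fast=11: a[fast]=10≠a[slow]=9 write a[6]=10, slow++,fast++
slow=6 fast=12: a[fast]=12≠a[slow]=10 write a[7]=12, slow++,fast++
slow=7 fast=13: a[fast]=14≠a[slow]=12 write a[8]=14, slow++,fast++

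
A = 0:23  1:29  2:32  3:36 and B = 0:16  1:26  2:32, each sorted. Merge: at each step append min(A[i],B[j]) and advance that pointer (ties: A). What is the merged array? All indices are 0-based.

[16, 23, 26, 29, 32, 32, 36]

[i=0,j=0] A[i]=23>B[j]=16 take 16 → j++
[i=0,j=1] A[i]=23<=B[j]=26 take 23 → i++
[i=1,j=1] A[i]=29>B[j]=26 take 26 → j++
[i=1,j=2] A[i]=29<=B[j]=32 take 29 → i++
[i=2,j=2] A[i]=32<=B[j]=32 take 32 → i++
[i=3,j=2] A[i]=36>B[j]=32 take 32 → j++
[i=3,j=3] B done, take A[i]=36 → i++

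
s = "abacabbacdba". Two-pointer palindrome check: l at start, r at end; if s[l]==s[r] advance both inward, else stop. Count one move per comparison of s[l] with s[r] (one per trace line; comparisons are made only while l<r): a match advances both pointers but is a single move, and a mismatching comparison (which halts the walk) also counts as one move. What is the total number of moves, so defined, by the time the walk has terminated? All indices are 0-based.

3 moves

l=0 r=11: 'a'=='a', l++,r--
l=1 r=10: 'b'=='b', l++,r--
l=2 r=9: 'a'!='d', stop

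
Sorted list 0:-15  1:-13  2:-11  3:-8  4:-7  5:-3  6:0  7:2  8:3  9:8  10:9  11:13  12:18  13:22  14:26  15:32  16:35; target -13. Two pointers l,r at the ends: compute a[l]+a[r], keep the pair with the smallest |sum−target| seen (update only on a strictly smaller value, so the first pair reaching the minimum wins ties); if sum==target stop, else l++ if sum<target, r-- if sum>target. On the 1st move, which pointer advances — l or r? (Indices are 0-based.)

r

[0,16] -15+35=20 d=33 * → r--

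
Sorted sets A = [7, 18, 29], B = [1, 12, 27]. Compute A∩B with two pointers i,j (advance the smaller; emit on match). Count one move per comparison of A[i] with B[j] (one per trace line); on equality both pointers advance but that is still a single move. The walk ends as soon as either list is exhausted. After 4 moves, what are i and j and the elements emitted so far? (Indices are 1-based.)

i=3, j=3, emitted=[]

[i=1,j=1] 7>1 → j++
[i=1,j=2] 7<12 → i++
[i=2,j=2] 18>12 → j++
[i=2,j=3] 18<27 → i++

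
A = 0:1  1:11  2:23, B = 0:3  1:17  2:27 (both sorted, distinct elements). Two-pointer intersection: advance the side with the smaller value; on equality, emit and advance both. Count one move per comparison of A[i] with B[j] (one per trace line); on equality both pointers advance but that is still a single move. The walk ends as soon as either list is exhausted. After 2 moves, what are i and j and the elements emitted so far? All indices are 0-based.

i=1, j=1, emitted=[]

[i=0,j=0] 1<3 → i++
[i=1,j=0] 11>3 → j++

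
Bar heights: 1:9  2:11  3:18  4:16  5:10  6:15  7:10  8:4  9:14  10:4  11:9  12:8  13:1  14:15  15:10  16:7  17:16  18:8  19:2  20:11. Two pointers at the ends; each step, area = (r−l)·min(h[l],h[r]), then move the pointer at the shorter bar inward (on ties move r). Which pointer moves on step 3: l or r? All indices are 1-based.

r

l=1 r=20: min(9,11)*19=171 best=171 *, l++
l=2 r=20: min(11,11)*18=198 best=198 *, r--
l=2 r=19: min(11,2)*17=34 best=198, r--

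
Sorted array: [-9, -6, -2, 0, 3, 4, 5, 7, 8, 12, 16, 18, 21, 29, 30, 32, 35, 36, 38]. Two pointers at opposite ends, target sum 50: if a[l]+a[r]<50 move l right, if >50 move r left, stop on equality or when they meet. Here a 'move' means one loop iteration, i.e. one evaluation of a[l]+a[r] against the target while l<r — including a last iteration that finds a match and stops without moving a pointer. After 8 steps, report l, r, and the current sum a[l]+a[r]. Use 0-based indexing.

[0,18] -9+38=29 <50 → l++
[1,18] -6+38=32 <50 → l++
[2,18] -2+38=36 <50 → l++
[3,18] 0+38=38 <50 → l++
[4,18] 3+38=41 <50 → l++
[5,18] 4+38=42 <50 → l++
[6,18] 5+38=43 <50 → l++
[7,18] 7+38=45 <50 → l++

l=8, r=18, sum=46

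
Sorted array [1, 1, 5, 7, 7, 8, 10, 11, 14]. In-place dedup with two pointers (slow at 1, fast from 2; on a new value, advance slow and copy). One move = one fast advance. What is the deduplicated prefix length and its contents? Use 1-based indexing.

length 7; prefix = [1, 5, 7, 8, 10, 11, 14]

slow=1 fast=2: a[fast]=1=a[slow] dup, fast++
slow=1 fast=3: a[fast]=5≠a[slow]=1 write a[2]=5, slow++,fast++
slow=2 fast=4: a[fast]=7≠a[slow]=5 write a[3]=7, slow++,fast++
slow=3 fast=5: a[fast]=7=a[slow] dup, fast++
slow=3 fast=6: a[fast]=8≠a[slow]=7 write a[4]=8, slow++,fast++
slow=4 fast=7: a[fast]=10≠a[slow]=8 write a[5]=10, slow++,fast++
slow=5 fast=8: a[fast]=11≠a[slow]=10 write a[6]=11, slow++,fast++
slow=6 fast=9: a[fast]=14≠a[slow]=11 write a[7]=14, slow++,fast++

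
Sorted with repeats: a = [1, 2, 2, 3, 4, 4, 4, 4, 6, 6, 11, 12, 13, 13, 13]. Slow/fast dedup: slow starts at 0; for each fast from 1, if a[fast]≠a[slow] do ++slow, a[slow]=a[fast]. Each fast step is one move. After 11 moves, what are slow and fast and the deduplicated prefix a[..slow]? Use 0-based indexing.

(s=0,f=1) a[fast]=2≠a[slow]=1 write a[1]=2 → slow++,fast++
(s=1,f=2) a[fast]=2=a[slow] dup → fast++
(s=1,f=3) a[fast]=3≠a[slow]=2 write a[2]=3 → slow++,fast++
(s=2,f=4) a[fast]=4≠a[slow]=3 write a[3]=4 → slow++,fast++
(s=3,f=5) a[fast]=4=a[slow] dup → fast++
(s=3,f=6) a[fast]=4=a[slow] dup → fast++
(s=3,f=7) a[fast]=4=a[slow] dup → fast++
(s=3,f=8) a[fast]=6≠a[slow]=4 write a[4]=6 → slow++,fast++
(s=4,f=9) a[fast]=6=a[slow] dup → fast++
(s=4,f=10) a[fast]=11≠a[slow]=6 write a[5]=11 → slow++,fast++
(s=5,f=11) a[fast]=12≠a[slow]=11 write a[6]=12 → slow++,fast++

slow=6, fast=12, prefix=[1, 2, 3, 4, 6, 11, 12]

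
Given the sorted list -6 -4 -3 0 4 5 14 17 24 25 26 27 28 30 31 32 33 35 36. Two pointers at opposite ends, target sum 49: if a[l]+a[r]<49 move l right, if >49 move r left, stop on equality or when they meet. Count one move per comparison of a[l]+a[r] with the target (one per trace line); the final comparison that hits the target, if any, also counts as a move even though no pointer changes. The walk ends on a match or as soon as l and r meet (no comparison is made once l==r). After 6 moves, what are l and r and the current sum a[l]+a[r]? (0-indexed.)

l=6, r=18, sum=50

[0,18] -6+36=30 <49 → l++
[1,18] -4+36=32 <49 → l++
[2,18] -3+36=33 <49 → l++
[3,18] 0+36=36 <49 → l++
[4,18] 4+36=40 <49 → l++
[5,18] 5+36=41 <49 → l++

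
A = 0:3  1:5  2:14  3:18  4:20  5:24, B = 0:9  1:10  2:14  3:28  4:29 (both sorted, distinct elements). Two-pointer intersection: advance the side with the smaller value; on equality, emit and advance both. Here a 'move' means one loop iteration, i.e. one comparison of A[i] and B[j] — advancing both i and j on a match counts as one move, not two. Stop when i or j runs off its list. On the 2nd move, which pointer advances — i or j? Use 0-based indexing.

i=0 j=0: 3<9, i++
i=1 j=0: 5<9, i++

i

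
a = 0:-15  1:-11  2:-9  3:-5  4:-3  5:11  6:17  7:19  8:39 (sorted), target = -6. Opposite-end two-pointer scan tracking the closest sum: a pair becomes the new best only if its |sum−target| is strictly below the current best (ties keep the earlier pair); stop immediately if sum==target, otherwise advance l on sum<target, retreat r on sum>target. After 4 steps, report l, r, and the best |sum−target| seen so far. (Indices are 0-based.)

[0,8] -15+39=24 d=30 * → r--
[0,7] -15+19=4 d=10 * → r--
[0,6] -15+17=2 d=8 * → r--
[0,5] -15+11=-4 d=2 * → r--

l=0, r=4, best |Δ|=2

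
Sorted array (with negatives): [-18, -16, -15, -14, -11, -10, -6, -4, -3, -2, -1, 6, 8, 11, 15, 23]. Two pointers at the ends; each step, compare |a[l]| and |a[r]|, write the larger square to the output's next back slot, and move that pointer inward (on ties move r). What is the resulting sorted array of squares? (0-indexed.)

[1, 4, 9, 16, 36, 36, 64, 100, 121, 121, 196, 225, 225, 256, 324, 529]

[0,15] |-18|<=|23| out[15]=529 → r--
[0,14] |-18|>|15| out[14]=324 → l++
[1,14] |-16|>|15| out[13]=256 → l++
[2,14] |-15|<=|15| out[12]=225 → r--
[2,13] |-15|>|11| out[11]=225 → l++
[3,13] |-14|>|11| out[10]=196 → l++
[4,13] |-11|<=|11| out[9]=121 → r--
[4,12] |-11|>|8| out[8]=121 → l++
[5,12] |-10|>|8| out[7]=100 → l++
[6,12] |-6|<=|8| out[6]=64 → r--
[6,11] |-6|<=|6| out[5]=36 → r--
[6,10] |-6|>|-1| out[4]=36 → l++
[7,10] |-4|>|-1| out[3]=16 → l++
[8,10] |-3|>|-1| out[2]=9 → l++
[9,10] |-2|>|-1| out[1]=4 → l++
[10,10] |-1|<=|-1| out[0]=1 → r--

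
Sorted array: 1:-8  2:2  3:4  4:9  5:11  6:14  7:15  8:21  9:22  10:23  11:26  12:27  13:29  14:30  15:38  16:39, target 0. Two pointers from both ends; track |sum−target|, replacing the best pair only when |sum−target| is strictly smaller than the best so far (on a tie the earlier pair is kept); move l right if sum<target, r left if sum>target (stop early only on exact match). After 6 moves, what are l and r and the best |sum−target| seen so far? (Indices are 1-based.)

l=1, r=10, best |Δ|=18

[1,16] -8+39=31 d=31 * → r--
[1,15] -8+38=30 d=30 * → r--
[1,14] -8+30=22 d=22 * → r--
[1,13] -8+29=21 d=21 * → r--
[1,12] -8+27=19 d=19 * → r--
[1,11] -8+26=18 d=18 * → r--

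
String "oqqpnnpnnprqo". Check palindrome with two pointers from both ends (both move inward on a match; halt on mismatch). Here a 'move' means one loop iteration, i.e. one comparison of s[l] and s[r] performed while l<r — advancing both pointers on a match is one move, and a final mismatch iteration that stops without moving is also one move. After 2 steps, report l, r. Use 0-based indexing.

l=2, r=10

[0,12] 'o'=='o' → l++,r--
[1,11] 'q'=='q' → l++,r--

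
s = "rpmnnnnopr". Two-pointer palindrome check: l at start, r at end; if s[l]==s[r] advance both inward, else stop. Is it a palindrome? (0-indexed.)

not a palindrome (mismatch at 2,7)

l=0 r=9: 'r'=='r', l++,r--
l=1 r=8: 'p'=='p', l++,r--
l=2 r=7: 'm'!='o', stop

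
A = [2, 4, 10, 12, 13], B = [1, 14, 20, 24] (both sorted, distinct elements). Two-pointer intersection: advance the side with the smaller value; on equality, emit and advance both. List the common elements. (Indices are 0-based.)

intersection = []

i=0 j=0: 2>1, j++
i=0 j=1: 2<14, i++
i=1 j=1: 4<14, i++
i=2 j=1: 10<14, i++
i=3 j=1: 12<14, i++
i=4 j=1: 13<14, i++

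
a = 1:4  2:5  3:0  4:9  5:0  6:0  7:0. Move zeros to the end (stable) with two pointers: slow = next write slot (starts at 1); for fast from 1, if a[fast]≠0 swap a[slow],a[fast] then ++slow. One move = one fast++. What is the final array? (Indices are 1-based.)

slow=1 fast=1: a[fast]=4≠0 swap→a[1]=4, slow++,fast++
slow=2 fast=2: a[fast]=5≠0 swap→a[2]=5, slow++,fast++
slow=3 fast=3: a[fast]=0, fast++
slow=3 fast=4: a[fast]=9≠0 swap→a[3]=9, slow++,fast++
slow=4 fast=5: a[fast]=0, fast++
slow=4 fast=6: a[fast]=0, fast++
slow=4 fast=7: a[fast]=0, fast++

[4, 5, 9, 0, 0, 0, 0]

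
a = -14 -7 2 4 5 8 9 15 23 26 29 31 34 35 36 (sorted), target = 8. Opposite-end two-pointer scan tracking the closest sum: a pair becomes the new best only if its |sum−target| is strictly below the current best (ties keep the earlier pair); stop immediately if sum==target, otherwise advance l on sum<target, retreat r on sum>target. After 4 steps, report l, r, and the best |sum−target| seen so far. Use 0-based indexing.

l=0, r=10, best |Δ|=9

l=0 r=14: -14+36=22 d=14 *, r--
l=0 r=13: -14+35=21 d=13 *, r--
l=0 r=12: -14+34=20 d=12 *, r--
l=0 r=11: -14+31=17 d=9 *, r--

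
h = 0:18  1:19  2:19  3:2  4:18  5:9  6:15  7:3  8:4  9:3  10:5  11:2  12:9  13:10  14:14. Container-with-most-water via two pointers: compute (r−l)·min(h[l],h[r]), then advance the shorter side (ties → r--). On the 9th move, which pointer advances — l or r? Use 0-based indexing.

[0,14] min(18,14)*14=196 best=196 * → r--
[0,13] min(18,10)*13=130 best=196 → r--
[0,12] min(18,9)*12=108 best=196 → r--
[0,11] min(18,2)*11=22 best=196 → r--
[0,10] min(18,5)*10=50 best=196 → r--
[0,9] min(18,3)*9=27 best=196 → r--
[0,8] min(18,4)*8=32 best=196 → r--
[0,7] min(18,3)*7=21 best=196 → r--
[0,6] min(18,15)*6=90 best=196 → r--

r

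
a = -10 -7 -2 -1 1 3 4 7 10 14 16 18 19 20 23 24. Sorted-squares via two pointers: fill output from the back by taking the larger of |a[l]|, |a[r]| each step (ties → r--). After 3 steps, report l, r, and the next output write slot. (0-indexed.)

l=0 r=15: |-10|<=|24| out[15]=576, r--
l=0 r=14: |-10|<=|23| out[14]=529, r--
l=0 r=13: |-10|<=|20| out[13]=400, r--

l=0, r=12, next write slot=12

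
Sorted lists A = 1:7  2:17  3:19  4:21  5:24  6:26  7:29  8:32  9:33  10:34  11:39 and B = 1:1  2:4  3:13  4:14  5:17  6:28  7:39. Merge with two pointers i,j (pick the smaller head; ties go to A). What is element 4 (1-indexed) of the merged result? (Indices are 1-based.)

[i=1,j=1] A[i]=7>B[j]=1 take 1 → j++
[i=1,j=2] A[i]=7>B[j]=4 take 4 → j++
[i=1,j=3] A[i]=7<=B[j]=13 take 7 → i++
[i=2,j=3] A[i]=17>B[j]=13 take 13 → j++
[i=2,j=4] A[i]=17>B[j]=14 take 14 → j++
[i=2,j=5] A[i]=17<=B[j]=17 take 17 → i++
[i=3,j=5] A[i]=19>B[j]=17 take 17 → j++
[i=3,j=6] A[i]=19<=B[j]=28 take 19 → i++
[i=4,j=6] A[i]=21<=B[j]=28 take 21 → i++
[i=5,j=6] A[i]=24<=B[j]=28 take 24 → i++
[i=6,j=6] A[i]=26<=B[j]=28 take 26 → i++
[i=7,j=6] A[i]=29>B[j]=28 take 28 → j++
[i=7,j=7] A[i]=29<=B[j]=39 take 29 → i++
[i=8,j=7] A[i]=32<=B[j]=39 take 32 → i++
[i=9,j=7] A[i]=33<=B[j]=39 take 33 → i++
[i=10,j=7] A[i]=34<=B[j]=39 take 34 → i++
[i=11,j=7] A[i]=39<=B[j]=39 take 39 → i++
[i=12,j=7] A done, take B[j]=39 → j++

merged[4] = 13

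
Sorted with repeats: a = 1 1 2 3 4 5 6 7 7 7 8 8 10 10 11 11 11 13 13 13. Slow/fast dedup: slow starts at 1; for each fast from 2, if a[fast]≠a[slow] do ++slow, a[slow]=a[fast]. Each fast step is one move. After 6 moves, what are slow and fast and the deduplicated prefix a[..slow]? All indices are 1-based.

slow=1 fast=2: a[fast]=1=a[slow] dup, fast++
slow=1 fast=3: a[fast]=2≠a[slow]=1 write a[2]=2, slow++,fast++
slow=2 fast=4: a[fast]=3≠a[slow]=2 write a[3]=3, slow++,fast++
slow=3 fast=5: a[fast]=4≠a[slow]=3 write a[4]=4, slow++,fast++
slow=4 fast=6: a[fast]=5≠a[slow]=4 write a[5]=5, slow++,fast++
slow=5 fast=7: a[fast]=6≠a[slow]=5 write a[6]=6, slow++,fast++

slow=6, fast=8, prefix=[1, 2, 3, 4, 5, 6]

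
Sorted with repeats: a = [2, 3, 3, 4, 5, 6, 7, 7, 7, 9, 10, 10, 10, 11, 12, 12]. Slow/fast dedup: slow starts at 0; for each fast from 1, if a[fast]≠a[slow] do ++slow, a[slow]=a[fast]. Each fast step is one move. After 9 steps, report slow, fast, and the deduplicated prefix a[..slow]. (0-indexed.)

slow=6, fast=10, prefix=[2, 3, 4, 5, 6, 7, 9]

(s=0,f=1) a[fast]=3≠a[slow]=2 write a[1]=3 → slow++,fast++
(s=1,f=2) a[fast]=3=a[slow] dup → fast++
(s=1,f=3) a[fast]=4≠a[slow]=3 write a[2]=4 → slow++,fast++
(s=2,f=4) a[fast]=5≠a[slow]=4 write a[3]=5 → slow++,fast++
(s=3,f=5) a[fast]=6≠a[slow]=5 write a[4]=6 → slow++,fast++
(s=4,f=6) a[fast]=7≠a[slow]=6 write a[5]=7 → slow++,fast++
(s=5,f=7) a[fast]=7=a[slow] dup → fast++
(s=5,f=8) a[fast]=7=a[slow] dup → fast++
(s=5,f=9) a[fast]=9≠a[slow]=7 write a[6]=9 → slow++,fast++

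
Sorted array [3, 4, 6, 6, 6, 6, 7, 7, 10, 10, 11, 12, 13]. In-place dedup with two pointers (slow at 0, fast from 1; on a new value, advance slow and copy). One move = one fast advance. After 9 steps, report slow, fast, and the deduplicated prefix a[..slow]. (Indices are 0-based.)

slow=4, fast=10, prefix=[3, 4, 6, 7, 10]

slow=0 fast=1: a[fast]=4≠a[slow]=3 write a[1]=4, slow++,fast++
slow=1 fast=2: a[fast]=6≠a[slow]=4 write a[2]=6, slow++,fast++
slow=2 fast=3: a[fast]=6=a[slow] dup, fast++
slow=2 fast=4: a[fast]=6=a[slow] dup, fast++
slow=2 fast=5: a[fast]=6=a[slow] dup, fast++
slow=2 fast=6: a[fast]=7≠a[slow]=6 write a[3]=7, slow++,fast++
slow=3 fast=7: a[fast]=7=a[slow] dup, fast++
slow=3 fast=8: a[fast]=10≠a[slow]=7 write a[4]=10, slow++,fast++
slow=4 fast=9: a[fast]=10=a[slow] dup, fast++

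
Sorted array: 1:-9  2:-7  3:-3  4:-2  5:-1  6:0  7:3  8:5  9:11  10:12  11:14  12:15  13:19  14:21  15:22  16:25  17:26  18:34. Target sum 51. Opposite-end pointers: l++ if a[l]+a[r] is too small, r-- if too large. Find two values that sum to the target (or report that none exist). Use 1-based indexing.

(25, 26)

[1,18] -9+34=25 <51 → l++
[2,18] -7+34=27 <51 → l++
[3,18] -3+34=31 <51 → l++
[4,18] -2+34=32 <51 → l++
[5,18] -1+34=33 <51 → l++
[6,18] 0+34=34 <51 → l++
[7,18] 3+34=37 <51 → l++
[8,18] 5+34=39 <51 → l++
[9,18] 11+34=45 <51 → l++
[10,18] 12+34=46 <51 → l++
[11,18] 14+34=48 <51 → l++
[12,18] 15+34=49 <51 → l++
[13,18] 19+34=53 >51 → r--
[13,17] 19+26=45 <51 → l++
[14,17] 21+26=47 <51 → l++
[15,17] 22+26=48 <51 → l++
[16,17] 25+26=51 → found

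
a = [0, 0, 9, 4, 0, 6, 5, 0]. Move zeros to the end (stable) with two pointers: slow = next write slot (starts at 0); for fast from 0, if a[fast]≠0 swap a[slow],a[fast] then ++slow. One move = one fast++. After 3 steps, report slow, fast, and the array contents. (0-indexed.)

slow=1, fast=3, a=[9, 0, 0, 4, 0, 6, 5, 0]

(s=0,f=0) a[fast]=0 → fast++
(s=0,f=1) a[fast]=0 → fast++
(s=0,f=2) a[fast]=9≠0 swap→a[0]=9 → slow++,fast++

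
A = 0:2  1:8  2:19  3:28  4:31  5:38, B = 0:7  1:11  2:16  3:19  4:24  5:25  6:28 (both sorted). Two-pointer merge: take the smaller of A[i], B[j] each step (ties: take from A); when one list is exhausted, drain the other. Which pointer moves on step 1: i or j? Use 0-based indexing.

i=0 j=0: A[i]=2<=B[j]=7 take 2, i++

i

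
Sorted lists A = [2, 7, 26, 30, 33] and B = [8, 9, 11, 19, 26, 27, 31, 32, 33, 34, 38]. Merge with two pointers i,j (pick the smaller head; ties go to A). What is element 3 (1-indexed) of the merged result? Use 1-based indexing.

i=1 j=1: A[i]=2<=B[j]=8 take 2, i++
i=2 j=1: A[i]=7<=B[j]=8 take 7, i++
i=3 j=1: A[i]=26>B[j]=8 take 8, j++
i=3 j=2: A[i]=26>B[j]=9 take 9, j++
i=3 j=3: A[i]=26>B[j]=11 take 11, j++
i=3 j=4: A[i]=26>B[j]=19 take 19, j++
i=3 j=5: A[i]=26<=B[j]=26 take 26, i++
i=4 j=5: A[i]=30>B[j]=26 take 26, j++
i=4 j=6: A[i]=30>B[j]=27 take 27, j++
i=4 j=7: A[i]=30<=B[j]=31 take 30, i++
i=5 j=7: A[i]=33>B[j]=31 take 31, j++
i=5 j=8: A[i]=33>B[j]=32 take 32, j++
i=5 j=9: A[i]=33<=B[j]=33 take 33, i++
i=6 j=9: A done, take B[j]=33, j++
i=6 j=10: A done, take B[j]=34, j++
i=6 j=11: A done, take B[j]=38, j++

merged[3] = 8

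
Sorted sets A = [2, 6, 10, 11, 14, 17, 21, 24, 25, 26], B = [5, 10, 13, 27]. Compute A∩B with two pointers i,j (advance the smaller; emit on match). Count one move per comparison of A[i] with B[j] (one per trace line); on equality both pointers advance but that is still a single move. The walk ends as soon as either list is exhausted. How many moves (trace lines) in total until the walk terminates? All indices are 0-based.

12 moves

i=0 j=0: 2<5, i++
i=1 j=0: 6>5, j++
i=1 j=1: 6<10, i++
i=2 j=1: 10==10 emit, i++,j++
i=3 j=2: 11<13, i++
i=4 j=2: 14>13, j++
i=4 j=3: 14<27, i++
i=5 j=3: 17<27, i++
i=6 j=3: 21<27, i++
i=7 j=3: 24<27, i++
i=8 j=3: 25<27, i++
i=9 j=3: 26<27, i++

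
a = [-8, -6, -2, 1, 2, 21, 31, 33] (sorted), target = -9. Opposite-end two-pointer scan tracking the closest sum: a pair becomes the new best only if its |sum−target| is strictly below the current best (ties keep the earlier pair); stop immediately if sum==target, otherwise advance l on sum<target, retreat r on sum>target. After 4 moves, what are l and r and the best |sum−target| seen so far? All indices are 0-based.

l=0 r=7: -8+33=25 d=34 *, r--
l=0 r=6: -8+31=23 d=32 *, r--
l=0 r=5: -8+21=13 d=22 *, r--
l=0 r=4: -8+2=-6 d=3 *, r--

l=0, r=3, best |Δ|=3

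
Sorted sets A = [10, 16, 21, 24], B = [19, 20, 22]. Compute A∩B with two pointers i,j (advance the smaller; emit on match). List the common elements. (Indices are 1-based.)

intersection = []

i=1 j=1: 10<19, i++
i=2 j=1: 16<19, i++
i=3 j=1: 21>19, j++
i=3 j=2: 21>20, j++
i=3 j=3: 21<22, i++
i=4 j=3: 24>22, j++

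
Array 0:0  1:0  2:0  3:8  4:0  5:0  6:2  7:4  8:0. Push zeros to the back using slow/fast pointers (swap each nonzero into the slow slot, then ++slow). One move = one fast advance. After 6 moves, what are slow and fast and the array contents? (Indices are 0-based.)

(s=0,f=0) a[fast]=0 → fast++
(s=0,f=1) a[fast]=0 → fast++
(s=0,f=2) a[fast]=0 → fast++
(s=0,f=3) a[fast]=8≠0 swap→a[0]=8 → slow++,fast++
(s=1,f=4) a[fast]=0 → fast++
(s=1,f=5) a[fast]=0 → fast++

slow=1, fast=6, a=[8, 0, 0, 0, 0, 0, 2, 4, 0]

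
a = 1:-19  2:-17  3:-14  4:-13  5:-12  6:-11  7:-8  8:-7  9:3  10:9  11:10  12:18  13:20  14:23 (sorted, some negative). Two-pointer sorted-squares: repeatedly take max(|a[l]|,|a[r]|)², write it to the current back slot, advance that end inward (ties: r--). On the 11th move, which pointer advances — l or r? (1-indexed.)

l=1 r=14: |-19|<=|23| out[14]=529, r--
l=1 r=13: |-19|<=|20| out[13]=400, r--
l=1 r=12: |-19|>|18| out[12]=361, l++
l=2 r=12: |-17|<=|18| out[11]=324, r--
l=2 r=11: |-17|>|10| out[10]=289, l++
l=3 r=11: |-14|>|10| out[9]=196, l++
l=4 r=11: |-13|>|10| out[8]=169, l++
l=5 r=11: |-12|>|10| out[7]=144, l++
l=6 r=11: |-11|>|10| out[6]=121, l++
l=7 r=11: |-8|<=|10| out[5]=100, r--
l=7 r=10: |-8|<=|9| out[4]=81, r--

r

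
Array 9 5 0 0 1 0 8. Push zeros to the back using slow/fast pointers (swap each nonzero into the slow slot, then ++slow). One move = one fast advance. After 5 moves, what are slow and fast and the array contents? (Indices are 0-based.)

(s=0,f=0) a[fast]=9≠0 swap→a[0]=9 → slow++,fast++
(s=1,f=1) a[fast]=5≠0 swap→a[1]=5 → slow++,fast++
(s=2,f=2) a[fast]=0 → fast++
(s=2,f=3) a[fast]=0 → fast++
(s=2,f=4) a[fast]=1≠0 swap→a[2]=1 → slow++,fast++

slow=3, fast=5, a=[9, 5, 1, 0, 0, 0, 8]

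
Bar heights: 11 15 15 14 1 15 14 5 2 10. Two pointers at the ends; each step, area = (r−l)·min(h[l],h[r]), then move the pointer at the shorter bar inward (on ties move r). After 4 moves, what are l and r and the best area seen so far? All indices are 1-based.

l=2, r=7, best area=90

l=1 r=10: min(11,10)*9=90 best=90 *, r--
l=1 r=9: min(11,2)*8=16 best=90, r--
l=1 r=8: min(11,5)*7=35 best=90, r--
l=1 r=7: min(11,14)*6=66 best=90, l++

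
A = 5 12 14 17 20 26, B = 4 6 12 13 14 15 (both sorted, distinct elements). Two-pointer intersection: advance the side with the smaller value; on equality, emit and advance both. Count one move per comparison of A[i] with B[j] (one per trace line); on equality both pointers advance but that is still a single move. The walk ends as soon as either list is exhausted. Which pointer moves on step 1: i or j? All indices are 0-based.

[i=0,j=0] 5>4 → j++

j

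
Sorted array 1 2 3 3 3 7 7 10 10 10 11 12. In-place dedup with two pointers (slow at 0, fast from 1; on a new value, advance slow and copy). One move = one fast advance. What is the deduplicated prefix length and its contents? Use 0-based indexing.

length 7; prefix = [1, 2, 3, 7, 10, 11, 12]

(s=0,f=1) a[fast]=2≠a[slow]=1 write a[1]=2 → slow++,fast++
(s=1,f=2) a[fast]=3≠a[slow]=2 write a[2]=3 → slow++,fast++
(s=2,f=3) a[fast]=3=a[slow] dup → fast++
(s=2,f=4) a[fast]=3=a[slow] dup → fast++
(s=2,f=5) a[fast]=7≠a[slow]=3 write a[3]=7 → slow++,fast++
(s=3,f=6) a[fast]=7=a[slow] dup → fast++
(s=3,f=7) a[fast]=10≠a[slow]=7 write a[4]=10 → slow++,fast++
(s=4,f=8) a[fast]=10=a[slow] dup → fast++
(s=4,f=9) a[fast]=10=a[slow] dup → fast++
(s=4,f=10) a[fast]=11≠a[slow]=10 write a[5]=11 → slow++,fast++
(s=5,f=11) a[fast]=12≠a[slow]=11 write a[6]=12 → slow++,fast++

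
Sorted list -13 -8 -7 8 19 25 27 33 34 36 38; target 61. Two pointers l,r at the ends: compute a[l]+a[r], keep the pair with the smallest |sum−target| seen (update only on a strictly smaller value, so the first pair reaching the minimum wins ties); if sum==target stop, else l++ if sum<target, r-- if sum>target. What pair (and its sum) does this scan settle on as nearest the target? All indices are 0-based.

pair (25, 36) with sum 61 (|Δ|=0)

l=0 r=10: -13+38=25 d=36 *, l++
l=1 r=10: -8+38=30 d=31 *, l++
l=2 r=10: -7+38=31 d=30 *, l++
l=3 r=10: 8+38=46 d=15 *, l++
l=4 r=10: 19+38=57 d=4 *, l++
l=5 r=10: 25+38=63 d=2 *, r--
l=5 r=9: 25+36=61 d=0 *, stop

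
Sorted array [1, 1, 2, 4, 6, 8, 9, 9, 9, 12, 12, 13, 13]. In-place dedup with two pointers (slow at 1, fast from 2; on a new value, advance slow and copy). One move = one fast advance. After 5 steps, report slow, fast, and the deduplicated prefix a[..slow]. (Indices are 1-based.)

slow=5, fast=7, prefix=[1, 2, 4, 6, 8]

(s=1,f=2) a[fast]=1=a[slow] dup → fast++
(s=1,f=3) a[fast]=2≠a[slow]=1 write a[2]=2 → slow++,fast++
(s=2,f=4) a[fast]=4≠a[slow]=2 write a[3]=4 → slow++,fast++
(s=3,f=5) a[fast]=6≠a[slow]=4 write a[4]=6 → slow++,fast++
(s=4,f=6) a[fast]=8≠a[slow]=6 write a[5]=8 → slow++,fast++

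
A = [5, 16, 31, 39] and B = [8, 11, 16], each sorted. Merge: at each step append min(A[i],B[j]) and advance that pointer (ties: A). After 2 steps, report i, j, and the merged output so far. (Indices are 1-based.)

i=1 j=1: A[i]=5<=B[j]=8 take 5, i++
i=2 j=1: A[i]=16>B[j]=8 take 8, j++

i=2, j=2, merged so far=[5, 8]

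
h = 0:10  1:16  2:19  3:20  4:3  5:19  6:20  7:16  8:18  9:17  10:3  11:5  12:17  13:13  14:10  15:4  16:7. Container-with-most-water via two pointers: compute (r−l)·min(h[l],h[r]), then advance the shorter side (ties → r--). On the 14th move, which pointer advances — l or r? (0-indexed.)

l=0 r=16: min(10,7)*16=112 best=112 *, r--
l=0 r=15: min(10,4)*15=60 best=112, r--
l=0 r=14: min(10,10)*14=140 best=140 *, r--
l=0 r=13: min(10,13)*13=130 best=140, l++
l=1 r=13: min(16,13)*12=156 best=156 *, r--
l=1 r=12: min(16,17)*11=176 best=176 *, l++
l=2 r=12: min(19,17)*10=170 best=176, r--
l=2 r=11: min(19,5)*9=45 best=176, r--
l=2 r=10: min(19,3)*8=24 best=176, r--
l=2 r=9: min(19,17)*7=119 best=176, r--
l=2 r=8: min(19,18)*6=108 best=176, r--
l=2 r=7: min(19,16)*5=80 best=176, r--
l=2 r=6: min(19,20)*4=76 best=176, l++
l=3 r=6: min(20,20)*3=60 best=176, r--

r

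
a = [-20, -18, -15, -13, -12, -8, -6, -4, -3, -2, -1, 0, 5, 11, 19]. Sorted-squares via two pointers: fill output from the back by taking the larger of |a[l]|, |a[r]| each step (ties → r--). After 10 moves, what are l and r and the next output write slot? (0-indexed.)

[0,14] |-20|>|19| out[14]=400 → l++
[1,14] |-18|<=|19| out[13]=361 → r--
[1,13] |-18|>|11| out[12]=324 → l++
[2,13] |-15|>|11| out[11]=225 → l++
[3,13] |-13|>|11| out[10]=169 → l++
[4,13] |-12|>|11| out[9]=144 → l++
[5,13] |-8|<=|11| out[8]=121 → r--
[5,12] |-8|>|5| out[7]=64 → l++
[6,12] |-6|>|5| out[6]=36 → l++
[7,12] |-4|<=|5| out[5]=25 → r--

l=7, r=11, next write slot=4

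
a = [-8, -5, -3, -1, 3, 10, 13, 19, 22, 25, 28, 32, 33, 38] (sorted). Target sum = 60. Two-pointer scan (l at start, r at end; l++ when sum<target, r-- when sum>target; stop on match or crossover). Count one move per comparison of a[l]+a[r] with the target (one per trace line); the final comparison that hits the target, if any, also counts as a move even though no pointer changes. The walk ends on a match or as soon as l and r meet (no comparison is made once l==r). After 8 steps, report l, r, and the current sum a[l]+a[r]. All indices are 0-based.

l=8, r=13, sum=60

l=0 r=13: -8+38=30 <60, l++
l=1 r=13: -5+38=33 <60, l++
l=2 r=13: -3+38=35 <60, l++
l=3 r=13: -1+38=37 <60, l++
l=4 r=13: 3+38=41 <60, l++
l=5 r=13: 10+38=48 <60, l++
l=6 r=13: 13+38=51 <60, l++
l=7 r=13: 19+38=57 <60, l++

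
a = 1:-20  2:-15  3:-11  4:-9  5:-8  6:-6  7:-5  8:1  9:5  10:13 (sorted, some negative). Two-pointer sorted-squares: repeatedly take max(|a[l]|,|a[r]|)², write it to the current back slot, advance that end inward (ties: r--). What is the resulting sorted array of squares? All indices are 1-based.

[1, 25, 25, 36, 64, 81, 121, 169, 225, 400]

[1,10] |-20|>|13| out[10]=400 → l++
[2,10] |-15|>|13| out[9]=225 → l++
[3,10] |-11|<=|13| out[8]=169 → r--
[3,9] |-11|>|5| out[7]=121 → l++
[4,9] |-9|>|5| out[6]=81 → l++
[5,9] |-8|>|5| out[5]=64 → l++
[6,9] |-6|>|5| out[4]=36 → l++
[7,9] |-5|<=|5| out[3]=25 → r--
[7,8] |-5|>|1| out[2]=25 → l++
[8,8] |1|<=|1| out[1]=1 → r--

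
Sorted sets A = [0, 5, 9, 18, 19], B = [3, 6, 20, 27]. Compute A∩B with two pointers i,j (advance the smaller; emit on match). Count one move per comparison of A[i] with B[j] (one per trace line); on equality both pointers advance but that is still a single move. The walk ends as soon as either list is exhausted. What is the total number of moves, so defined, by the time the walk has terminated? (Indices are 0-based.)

7 moves

[i=0,j=0] 0<3 → i++
[i=1,j=0] 5>3 → j++
[i=1,j=1] 5<6 → i++
[i=2,j=1] 9>6 → j++
[i=2,j=2] 9<20 → i++
[i=3,j=2] 18<20 → i++
[i=4,j=2] 19<20 → i++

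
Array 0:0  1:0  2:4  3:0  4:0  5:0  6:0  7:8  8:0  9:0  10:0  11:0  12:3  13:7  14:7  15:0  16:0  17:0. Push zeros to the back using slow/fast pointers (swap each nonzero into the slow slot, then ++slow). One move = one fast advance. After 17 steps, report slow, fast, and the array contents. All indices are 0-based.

(s=0,f=0) a[fast]=0 → fast++
(s=0,f=1) a[fast]=0 → fast++
(s=0,f=2) a[fast]=4≠0 swap→a[0]=4 → slow++,fast++
(s=1,f=3) a[fast]=0 → fast++
(s=1,f=4) a[fast]=0 → fast++
(s=1,f=5) a[fast]=0 → fast++
(s=1,f=6) a[fast]=0 → fast++
(s=1,f=7) a[fast]=8≠0 swap→a[1]=8 → slow++,fast++
(s=2,f=8) a[fast]=0 → fast++
(s=2,f=9) a[fast]=0 → fast++
(s=2,f=10) a[fast]=0 → fast++
(s=2,f=11) a[fast]=0 → fast++
(s=2,f=12) a[fast]=3≠0 swap→a[2]=3 → slow++,fast++
(s=3,f=13) a[fast]=7≠0 swap→a[3]=7 → slow++,fast++
(s=4,f=14) a[fast]=7≠0 swap→a[4]=7 → slow++,fast++
(s=5,f=15) a[fast]=0 → fast++
(s=5,f=16) a[fast]=0 → fast++

slow=5, fast=17, a=[4, 8, 3, 7, 7, 0, 0, 0, 0, 0, 0, 0, 0, 0, 0, 0, 0, 0]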